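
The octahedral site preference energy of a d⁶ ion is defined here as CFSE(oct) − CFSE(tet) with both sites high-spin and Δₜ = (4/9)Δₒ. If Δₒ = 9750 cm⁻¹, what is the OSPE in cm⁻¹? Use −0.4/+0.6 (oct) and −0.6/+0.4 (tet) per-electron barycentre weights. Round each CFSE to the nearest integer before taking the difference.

-1300

Octahedral high-spin t2g^4 e_g^2: CFSE = -0.4 × 9750 = -3900 cm⁻¹.
Tetrahedral e^3 t2^3 gives -0.6Δₜ = -0.6 × (4/9) × 9750 = -2600 cm⁻¹.
OSPE = CFSE(oct) − CFSE(tet) = -3900 − (-2600) = -1300 cm⁻¹.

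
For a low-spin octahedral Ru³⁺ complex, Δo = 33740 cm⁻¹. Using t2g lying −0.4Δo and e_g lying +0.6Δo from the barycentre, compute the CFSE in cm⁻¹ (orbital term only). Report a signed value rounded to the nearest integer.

Ru³⁺: group 8, so d-count = 8 − 3 = 5.
Configuration: t2g^5 e_g^0.
The orbital stabilization is -2.0Δo = -2.0 × 33740 = -67480 cm⁻¹.

-67480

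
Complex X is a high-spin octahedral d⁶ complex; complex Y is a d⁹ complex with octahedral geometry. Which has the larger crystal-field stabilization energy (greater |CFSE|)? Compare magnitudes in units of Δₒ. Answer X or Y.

X: t₂g⁴ eg², CFSE = -0.4Δₒ.
Y: For octahedral d⁹ the high- and low-spin configurations coincide; t₂g⁶ eg³, CFSE = -0.6Δₒ.
So Y has the larger |CFSE|.

Y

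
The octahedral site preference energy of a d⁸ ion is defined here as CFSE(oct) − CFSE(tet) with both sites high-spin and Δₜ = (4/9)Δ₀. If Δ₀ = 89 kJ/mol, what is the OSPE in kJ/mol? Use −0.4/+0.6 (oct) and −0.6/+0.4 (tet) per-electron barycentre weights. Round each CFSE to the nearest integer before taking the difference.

Octahedral high-spin t₂g⁶ eg²: CFSE = -1.2 × 89 = -107 kJ/mol.
Tetrahedral e⁴ t₂⁴ gives -0.8Δₜ = -0.8 × (4/9) × 89 = -32 kJ/mol.
Subtracting, OSPE = -107 − (-32) = -75 kJ/mol.

-75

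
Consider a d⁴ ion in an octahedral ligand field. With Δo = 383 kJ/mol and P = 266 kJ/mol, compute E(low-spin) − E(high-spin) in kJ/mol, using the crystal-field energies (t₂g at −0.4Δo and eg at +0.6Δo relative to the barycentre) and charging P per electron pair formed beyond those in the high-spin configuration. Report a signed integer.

-117

In the high-spin limit (t₂g³ eg¹) the orbital term is -0.6Δo = -230 kJ/mol, with no excess pairing.
Low-spin t₂g⁴ eg⁰ gives -1.6Δo = -613 kJ/mol, but forming 1 extra pair costs 1P = 266 kJ/mol, so E(LS) = -613 + 266 = -347 kJ/mol.
The difference is -347 − (-230) = -117 kJ/mol, so low-spin lies lower.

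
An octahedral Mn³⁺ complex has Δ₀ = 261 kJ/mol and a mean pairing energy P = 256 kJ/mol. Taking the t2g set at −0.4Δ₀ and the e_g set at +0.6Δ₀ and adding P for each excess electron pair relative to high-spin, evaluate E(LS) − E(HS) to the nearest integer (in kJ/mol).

Mn³⁺: group 7, so d-count = 7 − 3 = 4.
High-spin: t2g^3 e_g^1, CFSE = -0.6Δ₀ = -157 kJ/mol.
Low-spin t2g^4 e_g^0 gives -1.6Δ₀ = -418 kJ/mol, but forming 1 extra pair costs 1P = 256 kJ/mol, so E(LS) = -418 + 256 = -162 kJ/mol.
E(LS) − E(HS) = -162 − (-157) = -5 kJ/mol.

-5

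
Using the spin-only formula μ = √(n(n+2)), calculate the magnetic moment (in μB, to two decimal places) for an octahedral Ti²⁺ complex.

2.83 μB

Ti²⁺: group 4, so d-count = 4 − 2 = 2.
For octahedral d² the high- and low-spin configurations coincide.
Configuration: t₂g² eg⁰ → 2 unpaired electrons.
μ(spin-only) = √[2(2+2)] = √8 ≈ 2.83 μB.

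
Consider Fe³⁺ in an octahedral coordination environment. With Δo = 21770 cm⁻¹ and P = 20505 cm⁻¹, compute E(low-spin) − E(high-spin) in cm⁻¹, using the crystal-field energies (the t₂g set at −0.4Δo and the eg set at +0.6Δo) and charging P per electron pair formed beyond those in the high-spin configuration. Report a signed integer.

Fe is in group 8, so Fe³⁺ is d⁵ (8 − 3 = 5).
High-spin d⁵ fills as t₂g³ eg² with CFSE 3(−0.4) + 2(+0.6) = 0.0Δo = 0 cm⁻¹.
For low-spin the configuration is t₂g⁵ eg⁰: orbital energy -2.0 × 21770 = -43540 cm⁻¹, and 2 additional pairs relative to high-spin add 41010 cm⁻¹, giving -2530 cm⁻¹.
The difference is -2530 − (0) = -2530 cm⁻¹, so low-spin lies lower.

-2530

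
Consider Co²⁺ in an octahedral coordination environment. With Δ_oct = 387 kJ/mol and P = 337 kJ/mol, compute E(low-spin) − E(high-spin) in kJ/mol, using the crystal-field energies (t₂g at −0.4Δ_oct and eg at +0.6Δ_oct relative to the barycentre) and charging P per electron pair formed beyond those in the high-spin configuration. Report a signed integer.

-50

Co²⁺: group 9, so d-count = 9 − 2 = 7.
High-spin: t₂g⁵ eg², CFSE = -0.8Δ_oct = -310 kJ/mol.
Low-spin t₂g⁶ eg¹ gives -1.8Δ_oct = -697 kJ/mol, but forming 1 extra pair costs 1P = 337 kJ/mol, so E(LS) = -697 + 337 = -360 kJ/mol.
E(LS) − E(HS) = -360 − (-310) = -50 kJ/mol.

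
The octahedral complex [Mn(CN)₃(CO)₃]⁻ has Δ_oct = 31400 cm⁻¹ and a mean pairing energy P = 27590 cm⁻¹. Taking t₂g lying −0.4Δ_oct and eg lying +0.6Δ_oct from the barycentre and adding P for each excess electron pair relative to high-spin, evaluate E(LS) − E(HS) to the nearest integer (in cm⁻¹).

-7620

Ligand charges: 3×(-1) from CN⁻ and 3×(+0) from CO sum to -3; with overall charge -1, Mn is +2.
Mn sits in group 7; removing 2 electrons leaves Mn²⁺ with 7 − 2 = 5 d electrons.
In the high-spin limit (t₂g³ eg²) the orbital term is 0.0Δ_oct = 0 cm⁻¹, with no excess pairing.
Low-spin t₂g⁵ eg⁰ gives -2.0Δ_oct = -62800 cm⁻¹, but forming 2 extra pairs costs 2P = 55180 cm⁻¹, so E(LS) = -62800 + 55180 = -7620 cm⁻¹.
The difference is -7620 − (0) = -7620 cm⁻¹, so low-spin lies lower.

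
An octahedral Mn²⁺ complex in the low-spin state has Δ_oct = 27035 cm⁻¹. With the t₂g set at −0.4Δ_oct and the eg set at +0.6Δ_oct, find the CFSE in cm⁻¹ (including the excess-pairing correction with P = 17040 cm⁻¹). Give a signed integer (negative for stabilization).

-19990

Mn sits in group 7; removing 2 electrons leaves Mn²⁺ with 7 − 2 = 5 d electrons.
Configuration: t₂g⁵ eg⁰.
CFSE(orbital) = 5×(-0.4Δ_oct) + 0×(0.6Δ_oct) = -2.0Δ_oct; with Δ_oct = 27035 cm⁻¹ that is -54070 cm⁻¹.
High-spin d⁵ would be t₂g³ eg² with 0 pairs; low-spin has 2, so 2 excess pairs cost +2P = +34080 cm⁻¹.
Overall CFSE = -54070 + 34080 = -19990 cm⁻¹.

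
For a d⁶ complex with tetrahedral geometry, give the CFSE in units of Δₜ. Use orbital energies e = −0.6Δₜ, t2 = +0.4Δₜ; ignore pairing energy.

-0.6 Δₜ

Tetrahedral splitting is small, so the complex is high-spin.
Configuration: e^3 t2^3.
CFSE = 3(-0.6Δₜ) + 3(0.4Δₜ) = -1.8Δₜ + 1.2Δₜ = -0.6Δₜ.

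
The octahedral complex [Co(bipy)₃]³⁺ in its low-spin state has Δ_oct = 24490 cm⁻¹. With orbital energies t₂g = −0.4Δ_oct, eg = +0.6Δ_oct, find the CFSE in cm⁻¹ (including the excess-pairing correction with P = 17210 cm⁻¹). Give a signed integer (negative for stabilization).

bipy is neutral, so the +3 overall charge sits on Co: oxidation state +3.
Co is in group 9, so Co³⁺ is d⁶ (9 − 3 = 6).
Configuration: t₂g⁶ eg⁰.
Orbital CFSE = 6(-0.4) + 0(0.6) = -2.4Δ_oct = -2.4 × 24490 = -58776 cm⁻¹.
High-spin d⁶ would be t₂g⁴ eg² with 1 pair; low-spin has 3, so 2 excess pairs cost +2P = +34420 cm⁻¹.
Overall CFSE = -58776 + 34420 = -24356 cm⁻¹.

-24356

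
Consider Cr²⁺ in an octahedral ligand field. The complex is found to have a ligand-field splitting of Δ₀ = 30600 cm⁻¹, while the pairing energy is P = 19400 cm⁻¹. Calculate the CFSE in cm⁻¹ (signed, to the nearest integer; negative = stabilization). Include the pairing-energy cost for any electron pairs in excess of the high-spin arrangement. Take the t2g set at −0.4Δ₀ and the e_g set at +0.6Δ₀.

-29560

Cr²⁺: group 6, so d-count = 6 − 2 = 4.
Here Δ₀ > P (30600 > 19400), so the low-spin state is favoured.
That gives t2g^4 e_g^0.
Orbital CFSE = -1.6Δ₀ = -1.6 × 30600 = -48960 cm⁻¹.
Excess pairs vs high-spin: 1 − 0 = 1; pairing cost = +19400 cm⁻¹.
Net CFSE = -48960 + 19400 = -29560 cm⁻¹.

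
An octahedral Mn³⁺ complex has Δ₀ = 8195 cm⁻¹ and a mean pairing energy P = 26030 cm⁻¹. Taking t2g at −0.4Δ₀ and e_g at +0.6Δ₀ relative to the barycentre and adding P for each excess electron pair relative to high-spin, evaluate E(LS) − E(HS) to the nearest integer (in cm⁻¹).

Group 7 minus oxidation state +3 gives a d⁴ configuration for Mn³⁺.
In the high-spin limit (t2g^3 e_g^1) the orbital term is -0.6Δ₀ = -4917 cm⁻¹, with no excess pairing.
For low-spin the configuration is t2g^4 e_g^0: orbital energy -1.6 × 8195 = -13112 cm⁻¹, and 1 additional pair relative to high-spin adds 26030 cm⁻¹, giving 12918 cm⁻¹.
E(LS) − E(HS) = 12918 − (-4917) = 17835 cm⁻¹.

17835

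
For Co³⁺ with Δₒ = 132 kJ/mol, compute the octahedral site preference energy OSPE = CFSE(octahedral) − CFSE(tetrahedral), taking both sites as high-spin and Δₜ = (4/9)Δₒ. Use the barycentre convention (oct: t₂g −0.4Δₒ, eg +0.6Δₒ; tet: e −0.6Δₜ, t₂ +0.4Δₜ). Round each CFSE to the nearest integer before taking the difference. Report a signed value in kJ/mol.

-18

Group 9 minus oxidation state +3 gives a d⁶ configuration for Co³⁺.
In an octahedral site d⁶ (HS) is t₂g⁴ eg², giving CFSE(oct) = -0.4Δₒ = -53 kJ/mol.
In a tetrahedral site the filling is e³ t₂³: CFSE(tet) = -0.6Δₜ = -0.6 × (4/9)(132) = -35 kJ/mol.
Subtracting, OSPE = -53 − (-35) = -18 kJ/mol.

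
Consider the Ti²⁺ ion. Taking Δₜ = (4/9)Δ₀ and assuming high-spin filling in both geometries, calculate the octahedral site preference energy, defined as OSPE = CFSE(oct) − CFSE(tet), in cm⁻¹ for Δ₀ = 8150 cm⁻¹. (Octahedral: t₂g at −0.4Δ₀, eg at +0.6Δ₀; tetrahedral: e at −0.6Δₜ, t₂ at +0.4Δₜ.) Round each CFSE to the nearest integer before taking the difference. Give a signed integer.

Ti is in group 4, so Ti²⁺ is d² (4 − 2 = 2).
Octahedral high-spin t2g^2 e_g^0: CFSE = -0.8 × 8150 = -6520 cm⁻¹.
In a tetrahedral site the filling is e^2 t2^0: CFSE(tet) = -1.2Δₜ = -1.2 × (4/9)(8150) = -4347 cm⁻¹.
Subtracting, OSPE = -6520 − (-4347) = -2173 cm⁻¹.

-2173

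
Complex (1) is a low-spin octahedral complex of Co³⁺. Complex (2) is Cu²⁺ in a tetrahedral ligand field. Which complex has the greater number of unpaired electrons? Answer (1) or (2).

(2)

(1): Co sits in group 9; removing 3 electrons leaves Co³⁺ with 9 − 3 = 6 d electrons; t2g^6 e_g^0 → 0 unpaired.
(2): Group 11 minus oxidation state +2 gives a d⁹ configuration for Cu²⁺; With tetrahedral geometry the complex is necessarily high-spin; e⁴ t₂⁵ → 1 unpaired.
So (2) has more unpaired electrons.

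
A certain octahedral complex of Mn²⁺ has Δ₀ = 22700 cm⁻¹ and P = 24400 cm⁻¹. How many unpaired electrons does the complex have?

Mn is in group 7, so Mn²⁺ is d⁵ (7 − 2 = 5).
Δ₀ < P, so pairing is avoided: the ground state is high-spin.
Configuration: t2g^3 e_g^2.
Unpaired electrons: 5.

5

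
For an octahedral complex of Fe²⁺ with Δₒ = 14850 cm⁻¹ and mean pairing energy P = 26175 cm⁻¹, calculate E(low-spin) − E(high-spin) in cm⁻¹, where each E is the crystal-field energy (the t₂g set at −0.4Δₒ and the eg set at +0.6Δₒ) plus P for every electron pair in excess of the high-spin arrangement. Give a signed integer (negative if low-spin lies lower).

22650

Group 8 minus oxidation state +2 gives a d⁶ configuration for Fe²⁺.
High-spin d⁶ fills as t₂g⁴ eg² with CFSE 4(−0.4) + 2(+0.6) = -0.4Δₒ = -5940 cm⁻¹.
Low-spin: t₂g⁶ eg⁰, orbital CFSE = -2.4Δₒ = -35640 cm⁻¹; plus 2 excess pairs × P = +52350 cm⁻¹; total 16710 cm⁻¹.
E(LS) − E(HS) = 16710 − (-5940) = 22650 cm⁻¹.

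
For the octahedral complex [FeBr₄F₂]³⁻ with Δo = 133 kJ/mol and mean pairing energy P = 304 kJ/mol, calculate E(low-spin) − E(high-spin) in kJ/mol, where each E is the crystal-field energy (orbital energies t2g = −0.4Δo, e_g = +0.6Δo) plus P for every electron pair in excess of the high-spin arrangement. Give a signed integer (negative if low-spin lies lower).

Ligand charges: 4×(-1) from Br⁻ and 2×(-1) from F⁻ sum to -6; with overall charge -3, Fe is +3.
Fe sits in group 8; removing 3 electrons leaves Fe³⁺ with 8 − 3 = 5 d electrons.
In the high-spin limit (t2g^3 e_g^2) the orbital term is 0.0Δo = 0 kJ/mol, with no excess pairing.
Low-spin: t2g^5 e_g^0, orbital CFSE = -2.0Δo = -266 kJ/mol; plus 2 excess pairs × P = +608 kJ/mol; total 342 kJ/mol.
The difference is 342 − (0) = 342 kJ/mol, so high-spin lies lower.

342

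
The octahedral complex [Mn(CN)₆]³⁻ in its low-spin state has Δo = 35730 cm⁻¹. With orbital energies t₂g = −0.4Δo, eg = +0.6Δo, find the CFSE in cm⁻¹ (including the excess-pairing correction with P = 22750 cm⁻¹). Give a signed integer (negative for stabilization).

-34418

Each CN⁻ contributes -1; 6 × (-1) = -6. With overall charge -3, Mn is in the +3 oxidation state.
Mn³⁺: group 7, so d-count = 7 − 3 = 4.
Configuration: t₂g⁴ eg⁰.
Orbital CFSE = 4(-0.4) + 0(0.6) = -1.6Δo = -1.6 × 35730 = -57168 cm⁻¹.
High-spin d⁴ would be t₂g³ eg¹ with 0 pairs; low-spin has 1, so 1 excess pair costs +1P = +22750 cm⁻¹.
Overall CFSE = -57168 + 22750 = -34418 cm⁻¹.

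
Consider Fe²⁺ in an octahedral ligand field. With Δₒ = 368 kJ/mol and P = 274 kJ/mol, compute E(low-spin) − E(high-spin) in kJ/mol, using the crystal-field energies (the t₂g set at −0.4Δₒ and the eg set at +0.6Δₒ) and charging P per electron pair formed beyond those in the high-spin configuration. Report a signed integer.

-188

Fe sits in group 8; removing 2 electrons leaves Fe²⁺ with 8 − 2 = 6 d electrons.
In the high-spin limit (t₂g⁴ eg²) the orbital term is -0.4Δₒ = -147 kJ/mol, with no excess pairing.
Low-spin t₂g⁶ eg⁰ gives -2.4Δₒ = -883 kJ/mol, but forming 2 extra pairs costs 2P = 548 kJ/mol, so E(LS) = -883 + 548 = -335 kJ/mol.
E(LS) − E(HS) = -335 − (-147) = -188 kJ/mol.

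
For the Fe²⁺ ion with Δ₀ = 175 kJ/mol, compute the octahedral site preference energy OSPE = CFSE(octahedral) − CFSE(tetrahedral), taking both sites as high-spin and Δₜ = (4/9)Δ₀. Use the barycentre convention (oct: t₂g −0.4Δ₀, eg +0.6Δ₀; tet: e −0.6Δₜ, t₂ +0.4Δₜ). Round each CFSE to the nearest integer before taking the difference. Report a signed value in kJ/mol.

-23

Group 8 minus oxidation state +2 gives a d⁶ configuration for Fe²⁺.
Octahedral high-spin t2g^4 e_g^2: CFSE = -0.4 × 175 = -70 kJ/mol.
Tetrahedral e^3 t2^3 gives -0.6Δₜ = -0.6 × (4/9) × 175 = -47 kJ/mol.
OSPE = CFSE(oct) − CFSE(tet) = -70 − (-47) = -23 kJ/mol.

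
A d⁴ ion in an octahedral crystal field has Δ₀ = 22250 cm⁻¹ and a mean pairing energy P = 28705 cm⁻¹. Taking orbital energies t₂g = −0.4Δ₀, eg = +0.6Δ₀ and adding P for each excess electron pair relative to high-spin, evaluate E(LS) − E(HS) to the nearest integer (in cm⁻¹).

In the high-spin limit (t₂g³ eg¹) the orbital term is -0.6Δ₀ = -13350 cm⁻¹, with no excess pairing.
For low-spin the configuration is t₂g⁴ eg⁰: orbital energy -1.6 × 22250 = -35600 cm⁻¹, and 1 additional pair relative to high-spin adds 28705 cm⁻¹, giving -6895 cm⁻¹.
The difference is -6895 − (-13350) = 6455 cm⁻¹, so high-spin lies lower.

6455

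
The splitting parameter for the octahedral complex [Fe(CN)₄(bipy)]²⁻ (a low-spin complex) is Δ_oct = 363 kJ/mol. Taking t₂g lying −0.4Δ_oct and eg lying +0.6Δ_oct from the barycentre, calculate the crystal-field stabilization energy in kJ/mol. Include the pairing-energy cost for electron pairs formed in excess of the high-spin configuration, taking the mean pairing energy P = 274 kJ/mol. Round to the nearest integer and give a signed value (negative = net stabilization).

-323

Ligand charges: 4×(-1) from CN⁻ and 1×(+0) from bipy sum to -4; with overall charge -2, Fe is +2.
Fe sits in group 8; removing 2 electrons leaves Fe²⁺ with 8 − 2 = 6 d electrons.
Electron filling gives t₂g⁶ eg⁰.
The orbital stabilization is -2.4Δ_oct = -2.4 × 363 = -871 kJ/mol.
Pairing penalty: 3 pairs vs 1 in the high-spin reference → 2 extra × P = 548 kJ/mol.
Overall CFSE = -871 + 548 = -323 kJ/mol.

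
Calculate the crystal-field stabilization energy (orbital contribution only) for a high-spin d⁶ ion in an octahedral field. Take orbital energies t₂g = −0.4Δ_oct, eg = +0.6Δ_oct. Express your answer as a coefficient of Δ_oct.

Configuration: t₂g⁴ eg².
CFSE = 4(-0.4Δ_oct) + 2(0.6Δ_oct) = -1.6Δ_oct + 1.2Δ_oct = -0.4Δ_oct.

-0.4 Δ_oct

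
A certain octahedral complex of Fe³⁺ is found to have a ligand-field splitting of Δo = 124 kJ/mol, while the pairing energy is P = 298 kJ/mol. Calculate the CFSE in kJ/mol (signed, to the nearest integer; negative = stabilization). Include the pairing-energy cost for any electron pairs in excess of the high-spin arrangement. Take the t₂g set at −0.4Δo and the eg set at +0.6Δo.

Fe sits in group 8; removing 3 electrons leaves Fe³⁺ with 8 − 3 = 5 d electrons.
Here Δo < P (124 < 298), so the high-spin state is favoured.
Filling d⁵ accordingly: t₂g³ eg².
Orbital CFSE = 0.0Δo = 0.0 × 124 = 0 kJ/mol.
High-spin has no excess pairs, so no pairing correction applies.

0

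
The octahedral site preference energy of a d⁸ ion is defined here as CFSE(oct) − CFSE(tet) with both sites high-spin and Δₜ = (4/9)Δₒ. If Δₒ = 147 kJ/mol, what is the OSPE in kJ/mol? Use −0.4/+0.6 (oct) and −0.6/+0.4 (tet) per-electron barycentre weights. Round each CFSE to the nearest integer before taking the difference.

In an octahedral site d⁸ (HS) is t₂g⁶ eg², giving CFSE(oct) = -1.2Δₒ = -176 kJ/mol.
Tetrahedral: e⁴ t₂⁴, CFSE = 4(−0.6) + 4(+0.4) = -0.8Δₜ = -0.8 × (4/9) × 147 = -52 kJ/mol.
Subtracting, OSPE = -176 − (-52) = -124 kJ/mol.

-124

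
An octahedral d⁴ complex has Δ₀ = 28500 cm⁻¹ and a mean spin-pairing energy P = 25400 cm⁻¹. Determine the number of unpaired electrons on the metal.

2

Δ₀ > P, so pairing is preferred: the ground state is low-spin.
Configuration: t₂g⁴ eg⁰.
Unpaired electrons: 2.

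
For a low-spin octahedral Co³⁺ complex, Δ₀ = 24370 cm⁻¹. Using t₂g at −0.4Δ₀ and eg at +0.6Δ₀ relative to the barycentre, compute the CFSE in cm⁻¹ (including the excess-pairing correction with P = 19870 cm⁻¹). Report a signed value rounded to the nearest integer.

-18748

Group 9 minus oxidation state +3 gives a d⁶ configuration for Co³⁺.
The d⁶ electrons fill as t₂g⁶ eg⁰.
The orbital stabilization is -2.4Δ₀ = -2.4 × 24370 = -58488 cm⁻¹.
High-spin d⁶ would be t₂g⁴ eg² with 1 pair; low-spin has 3, so 2 excess pairs cost +2P = +39740 cm⁻¹.
Overall CFSE = -58488 + 39740 = -18748 cm⁻¹.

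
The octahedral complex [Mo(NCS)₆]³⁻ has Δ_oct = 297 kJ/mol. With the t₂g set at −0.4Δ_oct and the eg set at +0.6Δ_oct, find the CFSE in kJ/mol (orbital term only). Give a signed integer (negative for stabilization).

Each NCS⁻ contributes -1; 6 × (-1) = -6. With overall charge -3, Mo is in the +3 oxidation state.
Mo³⁺: group 6, so d-count = 6 − 3 = 3.
For octahedral d³ the high- and low-spin configurations coincide.
The d³ electrons fill as t₂g³ eg⁰.
The orbital stabilization is -1.2Δ_oct = -1.2 × 297 = -356 kJ/mol.

-356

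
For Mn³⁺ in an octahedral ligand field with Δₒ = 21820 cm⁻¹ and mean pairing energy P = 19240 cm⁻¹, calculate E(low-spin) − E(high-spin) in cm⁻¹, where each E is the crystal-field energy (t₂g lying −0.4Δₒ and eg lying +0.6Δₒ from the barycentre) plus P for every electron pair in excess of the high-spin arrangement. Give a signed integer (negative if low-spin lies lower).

-2580

Mn is in group 7, so Mn³⁺ is d⁴ (7 − 3 = 4).
High-spin d⁴ fills as t₂g³ eg¹ with CFSE 3(−0.4) + 1(+0.6) = -0.6Δₒ = -13092 cm⁻¹.
For low-spin the configuration is t₂g⁴ eg⁰: orbital energy -1.6 × 21820 = -34912 cm⁻¹, and 1 additional pair relative to high-spin adds 19240 cm⁻¹, giving -15672 cm⁻¹.
Thus E(LS) − E(HS) = -2580 cm⁻¹.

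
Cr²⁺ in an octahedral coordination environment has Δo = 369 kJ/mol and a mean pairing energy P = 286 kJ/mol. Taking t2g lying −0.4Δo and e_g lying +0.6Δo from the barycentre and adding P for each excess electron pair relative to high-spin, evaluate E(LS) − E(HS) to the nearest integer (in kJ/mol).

-83

Cr sits in group 6; removing 2 electrons leaves Cr²⁺ with 6 − 2 = 4 d electrons.
In the high-spin limit (t2g^3 e_g^1) the orbital term is -0.6Δo = -221 kJ/mol, with no excess pairing.
For low-spin the configuration is t2g^4 e_g^0: orbital energy -1.6 × 369 = -590 kJ/mol, and 1 additional pair relative to high-spin adds 286 kJ/mol, giving -304 kJ/mol.
The difference is -304 − (-221) = -83 kJ/mol, so low-spin lies lower.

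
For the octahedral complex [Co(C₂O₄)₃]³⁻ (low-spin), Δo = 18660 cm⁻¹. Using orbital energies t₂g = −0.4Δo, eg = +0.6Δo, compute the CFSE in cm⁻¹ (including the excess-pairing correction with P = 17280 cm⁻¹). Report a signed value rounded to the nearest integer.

Each C₂O₄²⁻ contributes -2; 3 × (-2) = -6. With overall charge -3, Co is in the +3 oxidation state.
Group 9 minus oxidation state +3 gives a d⁶ configuration for Co³⁺.
Electron filling gives t₂g⁶ eg⁰.
CFSE(orbital) = 6×(-0.4Δo) + 0×(0.6Δo) = -2.4Δo; with Δo = 18660 cm⁻¹ that is -44784 cm⁻¹.
Relative to high-spin t₂g⁴ eg² (1 paired), the low-spin configuration has 2 additional pairs, contributing +2 × 17280 = +34560 cm⁻¹.
Overall CFSE = -44784 + 34560 = -10224 cm⁻¹.

-10224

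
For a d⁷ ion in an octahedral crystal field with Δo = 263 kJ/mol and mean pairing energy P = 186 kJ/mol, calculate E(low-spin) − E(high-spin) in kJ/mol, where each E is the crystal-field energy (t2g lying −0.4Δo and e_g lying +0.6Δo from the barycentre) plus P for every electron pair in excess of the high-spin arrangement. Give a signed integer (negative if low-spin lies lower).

High-spin: t2g^5 e_g^2, CFSE = -0.8Δo = -210 kJ/mol.
For low-spin the configuration is t2g^6 e_g^1: orbital energy -1.8 × 263 = -473 kJ/mol, and 1 additional pair relative to high-spin adds 186 kJ/mol, giving -287 kJ/mol.
Thus E(LS) − E(HS) = -77 kJ/mol.

-77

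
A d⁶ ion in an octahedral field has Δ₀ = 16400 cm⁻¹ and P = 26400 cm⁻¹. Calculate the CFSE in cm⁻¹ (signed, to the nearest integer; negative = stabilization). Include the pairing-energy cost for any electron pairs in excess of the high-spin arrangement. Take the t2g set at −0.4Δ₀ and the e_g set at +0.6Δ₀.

-6560

Here Δ₀ < P (16400 < 26400), so the high-spin state is favoured.
Filling d⁶ accordingly: t2g^4 e_g^2.
Orbital CFSE = -0.4Δ₀ = -0.4 × 16400 = -6560 cm⁻¹.
High-spin has no excess pairs, so no pairing correction applies.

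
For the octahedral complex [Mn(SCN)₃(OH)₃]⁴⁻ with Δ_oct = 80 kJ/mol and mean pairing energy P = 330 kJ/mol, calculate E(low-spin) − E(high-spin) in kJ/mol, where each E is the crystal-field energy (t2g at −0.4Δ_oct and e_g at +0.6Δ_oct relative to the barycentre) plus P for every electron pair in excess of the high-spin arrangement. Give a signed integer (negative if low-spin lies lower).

500

Ligand charges: 3×(-1) from SCN⁻ and 3×(-1) from OH⁻ sum to -6; with overall charge -4, Mn is +2.
Group 7 minus oxidation state +2 gives a d⁵ configuration for Mn²⁺.
High-spin: t2g^3 e_g^2, CFSE = 0.0Δ_oct = 0 kJ/mol.
For low-spin the configuration is t2g^5 e_g^0: orbital energy -2.0 × 80 = -160 kJ/mol, and 2 additional pairs relative to high-spin add 660 kJ/mol, giving 500 kJ/mol.
The difference is 500 − (0) = 500 kJ/mol, so high-spin lies lower.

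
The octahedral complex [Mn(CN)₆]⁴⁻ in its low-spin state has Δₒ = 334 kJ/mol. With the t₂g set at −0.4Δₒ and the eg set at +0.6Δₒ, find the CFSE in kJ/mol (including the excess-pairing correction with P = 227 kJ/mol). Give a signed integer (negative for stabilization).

Each CN⁻ contributes -1; 6 × (-1) = -6. With overall charge -4, Mn is in the +2 oxidation state.
Mn sits in group 7; removing 2 electrons leaves Mn²⁺ with 7 − 2 = 5 d electrons.
Configuration: t₂g⁵ eg⁰.
CFSE(orbital) = 5×(-0.4Δₒ) + 0×(0.6Δₒ) = -2.0Δₒ; with Δₒ = 334 kJ/mol that is -668 kJ/mol.
Pairing penalty: 2 pairs vs 0 in the high-spin reference → 2 extra × P = 454 kJ/mol.
Overall CFSE = -668 + 454 = -214 kJ/mol.

-214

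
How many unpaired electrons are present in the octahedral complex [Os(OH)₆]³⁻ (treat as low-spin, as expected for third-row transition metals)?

Each OH⁻ contributes -1; 6 × (-1) = -6. With overall charge -3, Os is in the +3 oxidation state.
Os is in group 8, so Os³⁺ is d⁵ (8 − 3 = 5).
Configuration: t2g^5 e_g^0, giving 1 unpaired electron.

1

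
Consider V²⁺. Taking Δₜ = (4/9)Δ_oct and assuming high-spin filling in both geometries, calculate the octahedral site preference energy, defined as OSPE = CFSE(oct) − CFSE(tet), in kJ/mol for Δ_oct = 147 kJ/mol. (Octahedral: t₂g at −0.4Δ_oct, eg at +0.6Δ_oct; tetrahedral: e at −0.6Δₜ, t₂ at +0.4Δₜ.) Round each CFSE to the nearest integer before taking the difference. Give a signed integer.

Group 5 minus oxidation state +2 gives a d³ configuration for V²⁺.
Octahedral high-spin t₂g³ eg⁰: CFSE = -1.2 × 147 = -176 kJ/mol.
Tetrahedral e² t₂¹ gives -0.8Δₜ = -0.8 × (4/9) × 147 = -52 kJ/mol.
OSPE = CFSE(oct) − CFSE(tet) = -176 − (-52) = -124 kJ/mol.

-124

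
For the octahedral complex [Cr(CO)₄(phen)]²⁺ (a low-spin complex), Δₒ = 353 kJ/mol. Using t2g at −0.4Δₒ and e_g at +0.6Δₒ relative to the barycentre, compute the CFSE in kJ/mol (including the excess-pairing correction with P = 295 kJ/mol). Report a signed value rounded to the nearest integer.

Ligand charges: 4×(+0) from CO and 1×(+0) from phen sum to +0; with overall charge +2, Cr is +2.
Cr²⁺: group 6, so d-count = 6 − 2 = 4.
The d⁴ electrons fill as t2g^4 e_g^0.
Orbital CFSE = 4(-0.4) + 0(0.6) = -1.6Δₒ = -1.6 × 353 = -565 kJ/mol.
High-spin d⁴ would be t2g^3 e_g^1 with 0 pairs; low-spin has 1, so 1 excess pair costs +1P = +295 kJ/mol.
Overall CFSE = -565 + 295 = -270 kJ/mol.

-270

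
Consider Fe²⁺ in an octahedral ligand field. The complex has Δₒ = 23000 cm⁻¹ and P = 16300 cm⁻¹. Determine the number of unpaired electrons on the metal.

0

Group 8 minus oxidation state +2 gives a d⁶ configuration for Fe²⁺.
Here Δₒ > P (23000 > 16300), so the low-spin state is favoured.
That gives t₂g⁶ eg⁰.
Unpaired electrons: 0.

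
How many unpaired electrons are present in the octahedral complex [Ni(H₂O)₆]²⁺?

2

H₂O is neutral, so the +2 overall charge sits on Ni: oxidation state +2.
Ni is in group 10, so Ni²⁺ is d⁸ (10 − 2 = 8).
For octahedral d⁸ the high- and low-spin configurations coincide.
Configuration: t2g^6 e_g^2, giving 2 unpaired electrons.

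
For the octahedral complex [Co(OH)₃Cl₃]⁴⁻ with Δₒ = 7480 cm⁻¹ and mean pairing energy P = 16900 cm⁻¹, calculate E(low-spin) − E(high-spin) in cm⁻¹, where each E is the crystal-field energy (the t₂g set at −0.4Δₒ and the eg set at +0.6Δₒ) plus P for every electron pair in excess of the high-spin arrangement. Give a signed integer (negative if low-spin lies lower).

9420

Ligand charges: 3×(-1) from OH⁻ and 3×(-1) from Cl⁻ sum to -6; with overall charge -4, Co is +2.
Co sits in group 9; removing 2 electrons leaves Co²⁺ with 9 − 2 = 7 d electrons.
High-spin: t₂g⁵ eg², CFSE = -0.8Δₒ = -5984 cm⁻¹.
For low-spin the configuration is t₂g⁶ eg¹: orbital energy -1.8 × 7480 = -13464 cm⁻¹, and 1 additional pair relative to high-spin adds 16900 cm⁻¹, giving 3436 cm⁻¹.
E(LS) − E(HS) = 3436 − (-5984) = 9420 cm⁻¹.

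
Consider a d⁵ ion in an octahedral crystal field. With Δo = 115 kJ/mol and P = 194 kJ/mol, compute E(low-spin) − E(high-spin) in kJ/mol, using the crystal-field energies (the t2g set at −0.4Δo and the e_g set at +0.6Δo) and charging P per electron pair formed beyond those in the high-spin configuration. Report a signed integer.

High-spin: t2g^3 e_g^2, CFSE = 0.0Δo = 0 kJ/mol.
For low-spin the configuration is t2g^5 e_g^0: orbital energy -2.0 × 115 = -230 kJ/mol, and 2 additional pairs relative to high-spin add 388 kJ/mol, giving 158 kJ/mol.
The difference is 158 − (0) = 158 kJ/mol, so high-spin lies lower.

158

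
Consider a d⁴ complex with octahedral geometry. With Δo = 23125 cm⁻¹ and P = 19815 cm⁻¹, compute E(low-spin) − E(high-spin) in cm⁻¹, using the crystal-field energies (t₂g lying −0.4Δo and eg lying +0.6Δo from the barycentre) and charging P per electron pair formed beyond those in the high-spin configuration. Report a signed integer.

-3310

High-spin: t₂g³ eg¹, CFSE = -0.6Δo = -13875 cm⁻¹.
Low-spin: t₂g⁴ eg⁰, orbital CFSE = -1.6Δo = -37000 cm⁻¹; plus 1 excess pair × P = +19815 cm⁻¹; total -17185 cm⁻¹.
E(LS) − E(HS) = -17185 − (-13875) = -3310 cm⁻¹.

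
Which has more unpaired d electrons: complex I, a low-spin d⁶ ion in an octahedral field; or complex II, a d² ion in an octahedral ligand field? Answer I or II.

II

I: t2g^6 e_g^0 → 0 unpaired.
II: For octahedral d² the high- and low-spin configurations coincide; t₂g² eg⁰ → 2 unpaired.
So II has more unpaired electrons.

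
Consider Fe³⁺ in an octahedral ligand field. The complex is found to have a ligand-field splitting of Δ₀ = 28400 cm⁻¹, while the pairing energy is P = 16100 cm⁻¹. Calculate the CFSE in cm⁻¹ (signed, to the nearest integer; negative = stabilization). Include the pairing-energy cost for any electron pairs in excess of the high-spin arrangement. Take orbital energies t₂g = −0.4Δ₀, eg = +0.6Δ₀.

Fe is in group 8, so Fe³⁺ is d⁵ (8 − 3 = 5).
Since Δ₀ = 28400 cm⁻¹ > P = 16100 cm⁻¹, the complex adopts the low-spin configuration.
Filling d⁵ accordingly: t₂g⁵ eg⁰.
Orbital CFSE = -2.0Δ₀ = -2.0 × 28400 = -56800 cm⁻¹.
Excess pairs vs high-spin: 2 − 0 = 2; pairing cost = +32200 cm⁻¹.
Net CFSE = -56800 + 32200 = -24600 cm⁻¹.

-24600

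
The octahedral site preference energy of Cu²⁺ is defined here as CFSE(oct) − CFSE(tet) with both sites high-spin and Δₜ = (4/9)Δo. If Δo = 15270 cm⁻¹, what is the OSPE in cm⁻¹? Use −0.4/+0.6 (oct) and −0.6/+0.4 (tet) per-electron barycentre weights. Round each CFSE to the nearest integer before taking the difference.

-6447

Cu is in group 11, so Cu²⁺ is d⁹ (11 − 2 = 9).
Octahedral high-spin t₂g⁶ eg³: CFSE = -0.6 × 15270 = -9162 cm⁻¹.
Tetrahedral e⁴ t₂⁵ gives -0.4Δₜ = -0.4 × (4/9) × 15270 = -2715 cm⁻¹.
OSPE = CFSE(oct) − CFSE(tet) = -9162 − (-2715) = -6447 cm⁻¹.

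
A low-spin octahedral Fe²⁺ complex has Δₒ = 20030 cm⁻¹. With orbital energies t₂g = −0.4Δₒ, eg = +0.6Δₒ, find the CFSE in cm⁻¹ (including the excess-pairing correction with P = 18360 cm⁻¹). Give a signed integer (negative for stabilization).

Group 8 minus oxidation state +2 gives a d⁶ configuration for Fe²⁺.
The d⁶ electrons fill as t₂g⁶ eg⁰.
CFSE(orbital) = 6×(-0.4Δₒ) + 0×(0.6Δₒ) = -2.4Δₒ; with Δₒ = 20030 cm⁻¹ that is -48072 cm⁻¹.
High-spin d⁶ would be t₂g⁴ eg² with 1 pair; low-spin has 3, so 2 excess pairs cost +2P = +36720 cm⁻¹.
Overall CFSE = -48072 + 36720 = -11352 cm⁻¹.

-11352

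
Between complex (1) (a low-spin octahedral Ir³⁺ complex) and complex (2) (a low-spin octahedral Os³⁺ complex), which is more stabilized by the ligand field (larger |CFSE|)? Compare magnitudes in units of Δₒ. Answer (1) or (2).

(1): Ir sits in group 9; removing 3 electrons leaves Ir³⁺ with 9 − 3 = 6 d electrons; t₂g⁶ eg⁰, CFSE = -2.4Δₒ.
(2): Group 8 minus oxidation state +3 gives a d⁵ configuration for Os³⁺; t2g^5 e_g^0, CFSE = -2.0Δₒ.
So (1) has the larger |CFSE|.

(1)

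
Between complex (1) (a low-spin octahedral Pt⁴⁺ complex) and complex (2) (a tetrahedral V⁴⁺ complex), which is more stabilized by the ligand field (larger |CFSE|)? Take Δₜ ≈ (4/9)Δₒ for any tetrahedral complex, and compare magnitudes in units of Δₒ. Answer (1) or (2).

(1): Pt⁴⁺: group 10, so d-count = 10 − 4 = 6; t2g^6 e_g^0, CFSE = -2.4Δₒ.
(2): V sits in group 5; removing 4 electrons leaves V⁴⁺ with 5 − 4 = 1 d electrons; Tetrahedral splitting is small, so the complex is high-spin; e^1 t2^0, CFSE = -0.6Δₜ ≈ -0.27Δₒ.
So (1) has the larger |CFSE|.

(1)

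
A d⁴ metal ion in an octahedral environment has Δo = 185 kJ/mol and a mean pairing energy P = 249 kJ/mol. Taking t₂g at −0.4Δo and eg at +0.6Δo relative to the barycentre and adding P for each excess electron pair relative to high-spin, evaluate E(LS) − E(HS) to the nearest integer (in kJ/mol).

High-spin d⁴ fills as t₂g³ eg¹ with CFSE 3(−0.4) + 1(+0.6) = -0.6Δo = -111 kJ/mol.
For low-spin the configuration is t₂g⁴ eg⁰: orbital energy -1.6 × 185 = -296 kJ/mol, and 1 additional pair relative to high-spin adds 249 kJ/mol, giving -47 kJ/mol.
Thus E(LS) − E(HS) = 64 kJ/mol.

64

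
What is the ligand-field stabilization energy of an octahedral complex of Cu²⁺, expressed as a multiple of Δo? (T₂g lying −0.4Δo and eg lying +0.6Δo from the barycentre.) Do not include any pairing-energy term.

Cu²⁺: group 11, so d-count = 11 − 2 = 9.
Configuration: t₂g⁶ eg³.
CFSE = 6(-0.4Δo) + 3(0.6Δo) = -2.4Δo + 1.8Δo = -0.6Δo.

-0.6 Δo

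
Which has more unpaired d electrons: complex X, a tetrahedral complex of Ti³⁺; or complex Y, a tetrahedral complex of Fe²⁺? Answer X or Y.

Y

X: Ti³⁺: group 4, so d-count = 4 − 3 = 1; With tetrahedral geometry the complex is necessarily high-spin; e¹ t₂⁰ → 1 unpaired.
Y: Fe²⁺: group 8, so d-count = 8 − 2 = 6; Tetrahedral fields are weak (Δₜ ≈ 4/9 Δₒ), so electrons fill high-spin; e^3 t2^3 → 4 unpaired.
So Y has more unpaired electrons.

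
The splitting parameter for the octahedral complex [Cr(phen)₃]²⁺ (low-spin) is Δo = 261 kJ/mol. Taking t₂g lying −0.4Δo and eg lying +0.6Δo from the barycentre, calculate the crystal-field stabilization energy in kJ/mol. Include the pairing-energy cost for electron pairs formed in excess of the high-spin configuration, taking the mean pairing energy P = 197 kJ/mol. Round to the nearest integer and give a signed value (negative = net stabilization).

-221

phen is neutral, so the +2 overall charge sits on Cr: oxidation state +2.
Cr is in group 6, so Cr²⁺ is d⁴ (6 − 2 = 4).
The d⁴ electrons fill as t₂g⁴ eg⁰.
The orbital stabilization is -1.6Δo = -1.6 × 261 = -418 kJ/mol.
High-spin d⁴ would be t₂g³ eg¹ with 0 pairs; low-spin has 1, so 1 excess pair costs +1P = +197 kJ/mol.
Combining: -418 + 197 = -221 kJ/mol.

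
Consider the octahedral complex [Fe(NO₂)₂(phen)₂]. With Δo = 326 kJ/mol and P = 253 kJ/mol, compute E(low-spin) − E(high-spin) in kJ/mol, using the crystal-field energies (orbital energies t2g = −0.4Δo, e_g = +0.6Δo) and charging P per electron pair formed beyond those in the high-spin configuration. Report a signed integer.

Ligand charges: 2×(-1) from NO₂⁻ and 2×(+0) from phen sum to -2; with overall charge +0, Fe is +2.
Fe is in group 8, so Fe²⁺ is d⁶ (8 − 2 = 6).
High-spin d⁶ fills as t2g^4 e_g^2 with CFSE 4(−0.4) + 2(+0.6) = -0.4Δo = -130 kJ/mol.
Low-spin t2g^6 e_g^0 gives -2.4Δo = -782 kJ/mol, but forming 2 extra pairs costs 2P = 506 kJ/mol, so E(LS) = -782 + 506 = -276 kJ/mol.
The difference is -276 − (-130) = -146 kJ/mol, so low-spin lies lower.

-146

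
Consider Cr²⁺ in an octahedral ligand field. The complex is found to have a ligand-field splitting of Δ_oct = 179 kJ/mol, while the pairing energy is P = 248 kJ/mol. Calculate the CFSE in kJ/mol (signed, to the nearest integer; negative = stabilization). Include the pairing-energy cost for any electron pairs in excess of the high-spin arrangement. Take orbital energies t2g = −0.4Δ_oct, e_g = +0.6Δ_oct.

-107

Cr sits in group 6; removing 2 electrons leaves Cr²⁺ with 6 − 2 = 4 d electrons.
Δ_oct < P, so pairing is avoided: the ground state is high-spin.
Filling d⁴ accordingly: t2g^3 e_g^1.
Orbital CFSE = -0.6Δ_oct = -0.6 × 179 = -107 kJ/mol.
High-spin has no excess pairs, so no pairing correction applies.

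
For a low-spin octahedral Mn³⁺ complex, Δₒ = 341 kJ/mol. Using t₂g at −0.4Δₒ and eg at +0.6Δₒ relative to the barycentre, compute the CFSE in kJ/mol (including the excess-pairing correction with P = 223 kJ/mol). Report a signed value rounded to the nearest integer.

Group 7 minus oxidation state +3 gives a d⁴ configuration for Mn³⁺.
Configuration: t₂g⁴ eg⁰.
CFSE(orbital) = 4×(-0.4Δₒ) + 0×(0.6Δₒ) = -1.6Δₒ; with Δₒ = 341 kJ/mol that is -546 kJ/mol.
Pairing penalty: 1 pair vs 0 in the high-spin reference → 1 extra × P = 223 kJ/mol.
Net CFSE = -546 + 223 = -323 kJ/mol.

-323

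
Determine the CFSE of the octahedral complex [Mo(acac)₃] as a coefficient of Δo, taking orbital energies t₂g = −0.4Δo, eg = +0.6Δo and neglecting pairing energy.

-1.2 Δo

Each acac⁻ contributes -1; 3 × (-1) = -3. With overall charge +0, Mo is in the +3 oxidation state.
Mo³⁺: group 6, so d-count = 6 − 3 = 3.
For octahedral d³ the high- and low-spin configurations coincide.
Configuration: t₂g³ eg⁰.
CFSE = 3(-0.4Δo) + 0(0.6Δo) = -1.2Δo + 0.0Δo = -1.2Δo.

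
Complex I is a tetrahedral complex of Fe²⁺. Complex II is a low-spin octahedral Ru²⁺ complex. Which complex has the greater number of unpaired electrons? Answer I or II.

I

I: Group 8 minus oxidation state +2 gives a d⁶ configuration for Fe²⁺; Tetrahedral fields are weak (Δₜ ≈ 4/9 Δₒ), so electrons fill high-spin; e³ t₂³ → 4 unpaired.
II: Ru sits in group 8; removing 2 electrons leaves Ru²⁺ with 8 − 2 = 6 d electrons; t2g^6 e_g^0 → 0 unpaired.
So I has more unpaired electrons.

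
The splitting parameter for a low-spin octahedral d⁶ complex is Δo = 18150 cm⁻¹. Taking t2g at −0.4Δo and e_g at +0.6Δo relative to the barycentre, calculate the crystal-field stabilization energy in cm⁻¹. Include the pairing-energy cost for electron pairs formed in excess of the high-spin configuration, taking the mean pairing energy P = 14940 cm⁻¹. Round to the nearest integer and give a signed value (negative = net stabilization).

The d⁶ electrons fill as t2g^6 e_g^0.
CFSE(orbital) = 6×(-0.4Δo) + 0×(0.6Δo) = -2.4Δo; with Δo = 18150 cm⁻¹ that is -43560 cm⁻¹.
Relative to high-spin t2g^4 e_g^2 (1 paired), the low-spin configuration has 2 additional pairs, contributing +2 × 14940 = +29880 cm⁻¹.
Combining: -43560 + 29880 = -13680 cm⁻¹.

-13680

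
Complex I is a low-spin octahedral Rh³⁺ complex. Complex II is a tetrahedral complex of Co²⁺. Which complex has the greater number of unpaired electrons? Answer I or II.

I: Rh is in group 9, so Rh³⁺ is d⁶ (9 − 3 = 6); t₂g⁶ eg⁰ → 0 unpaired.
II: Co is in group 9, so Co²⁺ is d⁷ (9 − 2 = 7); Tetrahedral splitting is small, so the complex is high-spin; e⁴ t₂³ → 3 unpaired.
So II has more unpaired electrons.

II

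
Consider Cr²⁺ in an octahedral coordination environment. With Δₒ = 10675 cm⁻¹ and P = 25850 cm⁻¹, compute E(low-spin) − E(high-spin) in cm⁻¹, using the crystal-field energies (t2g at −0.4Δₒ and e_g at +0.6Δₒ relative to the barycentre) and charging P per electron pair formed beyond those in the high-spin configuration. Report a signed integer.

Cr is in group 6, so Cr²⁺ is d⁴ (6 − 2 = 4).
High-spin d⁴ fills as t2g^3 e_g^1 with CFSE 3(−0.4) + 1(+0.6) = -0.6Δₒ = -6405 cm⁻¹.
Low-spin t2g^4 e_g^0 gives -1.6Δₒ = -17080 cm⁻¹, but forming 1 extra pair costs 1P = 25850 cm⁻¹, so E(LS) = -17080 + 25850 = 8770 cm⁻¹.
The difference is 8770 − (-6405) = 15175 cm⁻¹, so high-spin lies lower.

15175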